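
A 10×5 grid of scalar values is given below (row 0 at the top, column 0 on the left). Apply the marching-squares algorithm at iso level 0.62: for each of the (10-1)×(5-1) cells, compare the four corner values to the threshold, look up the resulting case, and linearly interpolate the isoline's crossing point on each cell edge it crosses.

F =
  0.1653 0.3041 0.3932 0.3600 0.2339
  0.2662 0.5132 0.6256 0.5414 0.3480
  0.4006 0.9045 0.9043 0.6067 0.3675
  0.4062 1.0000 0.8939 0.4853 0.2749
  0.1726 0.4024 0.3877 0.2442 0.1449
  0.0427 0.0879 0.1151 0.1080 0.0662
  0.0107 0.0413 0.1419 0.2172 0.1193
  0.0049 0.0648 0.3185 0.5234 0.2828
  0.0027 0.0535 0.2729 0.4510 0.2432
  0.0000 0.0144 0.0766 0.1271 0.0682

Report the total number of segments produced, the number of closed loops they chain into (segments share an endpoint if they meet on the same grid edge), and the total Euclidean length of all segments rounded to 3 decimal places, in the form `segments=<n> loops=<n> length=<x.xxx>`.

cell (0,1): code 0100 → (0.976,2.000)–(1.000,1.950)
cell (0,2): code 1000 → (1.000,2.067)–(0.976,2.000)
cell (1,0): code 0100 → (1.273,1.000)–(2.000,0.435)
cell (1,1): code 1110 → (1.000,1.950)–(1.273,1.000)
cell (1,2): code 1001 → (2.000,2.955)–(1.000,2.067)
cell (2,0): code 0110 → (2.000,0.435)–(3.000,0.360)
cell (2,2): code 1001 → (3.000,2.670)–(2.000,2.955)
cell (3,0): code 0010 → (3.000,0.360)–(3.636,1.000)
cell (3,1): code 0011 → (3.636,1.000)–(3.541,2.000)
cell (3,2): code 0001 → (3.541,2.000)–(3.000,2.670)
total: 10 segments, chained into 1 closed loop(s), length Σ = 8.183865

segments=10 loops=1 length=8.184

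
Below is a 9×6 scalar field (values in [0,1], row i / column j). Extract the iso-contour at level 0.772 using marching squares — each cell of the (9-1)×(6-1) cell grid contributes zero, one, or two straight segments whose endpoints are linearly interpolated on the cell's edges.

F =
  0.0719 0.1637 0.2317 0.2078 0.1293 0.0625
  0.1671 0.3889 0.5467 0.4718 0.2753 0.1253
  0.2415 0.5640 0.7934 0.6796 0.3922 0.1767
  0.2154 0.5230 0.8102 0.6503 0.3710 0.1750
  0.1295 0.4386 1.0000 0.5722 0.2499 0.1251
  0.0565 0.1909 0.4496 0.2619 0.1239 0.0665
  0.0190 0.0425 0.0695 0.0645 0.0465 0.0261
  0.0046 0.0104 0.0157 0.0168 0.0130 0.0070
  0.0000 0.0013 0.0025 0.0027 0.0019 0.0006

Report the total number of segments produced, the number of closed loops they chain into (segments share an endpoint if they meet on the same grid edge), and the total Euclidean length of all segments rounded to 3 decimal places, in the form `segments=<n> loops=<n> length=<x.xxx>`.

segments=8 loops=1 length=5.671

cell (1,1): code 0100 → (1.913,2.000)–(2.000,1.907)
cell (1,2): code 1000 → (2.000,2.188)–(1.913,2.000)
cell (2,1): code 0110 → (2.000,1.907)–(3.000,1.867)
cell (2,2): code 1001 → (3.000,2.239)–(2.000,2.188)
cell (3,1): code 0110 → (3.000,1.867)–(4.000,1.594)
cell (3,2): code 1001 → (4.000,2.533)–(3.000,2.239)
cell (4,1): code 0010 → (4.000,1.594)–(4.414,2.000)
cell (4,2): code 0001 → (4.414,2.000)–(4.000,2.533)
total: 8 segments, chained into 1 closed loop(s), length Σ = 5.670657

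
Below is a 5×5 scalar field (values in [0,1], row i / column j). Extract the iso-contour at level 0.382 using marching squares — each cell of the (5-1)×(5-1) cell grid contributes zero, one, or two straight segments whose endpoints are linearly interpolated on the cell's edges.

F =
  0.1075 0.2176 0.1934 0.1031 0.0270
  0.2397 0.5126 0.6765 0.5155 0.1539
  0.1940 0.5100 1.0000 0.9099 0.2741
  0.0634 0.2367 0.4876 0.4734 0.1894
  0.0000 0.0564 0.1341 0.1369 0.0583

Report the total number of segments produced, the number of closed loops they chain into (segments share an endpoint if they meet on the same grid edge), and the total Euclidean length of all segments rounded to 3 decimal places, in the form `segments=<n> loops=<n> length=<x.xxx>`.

cell (0,0): code 0100 → (0.557,1.000)–(1.000,0.521)
cell (0,1): code 1100 → (0.390,2.000)–(0.557,1.000)
cell (0,2): code 1100 → (0.676,3.000)–(0.390,2.000)
cell (0,3): code 1000 → (1.000,3.369)–(0.676,3.000)
cell (1,0): code 0110 → (1.000,0.521)–(2.000,0.595)
cell (1,3): code 1001 → (2.000,3.830)–(1.000,3.369)
cell (2,0): code 0010 → (2.000,0.595)–(2.468,1.000)
cell (2,1): code 0111 → (2.468,1.000)–(3.000,1.579)
cell (2,3): code 1001 → (3.000,3.322)–(2.000,3.830)
cell (3,1): code 0010 → (3.000,1.579)–(3.299,2.000)
cell (3,2): code 0011 → (3.299,2.000)–(3.272,3.000)
cell (3,3): code 0001 → (3.272,3.000)–(3.000,3.322)
total: 12 segments, chained into 1 closed loop(s), length Σ = 9.765554

segments=12 loops=1 length=9.766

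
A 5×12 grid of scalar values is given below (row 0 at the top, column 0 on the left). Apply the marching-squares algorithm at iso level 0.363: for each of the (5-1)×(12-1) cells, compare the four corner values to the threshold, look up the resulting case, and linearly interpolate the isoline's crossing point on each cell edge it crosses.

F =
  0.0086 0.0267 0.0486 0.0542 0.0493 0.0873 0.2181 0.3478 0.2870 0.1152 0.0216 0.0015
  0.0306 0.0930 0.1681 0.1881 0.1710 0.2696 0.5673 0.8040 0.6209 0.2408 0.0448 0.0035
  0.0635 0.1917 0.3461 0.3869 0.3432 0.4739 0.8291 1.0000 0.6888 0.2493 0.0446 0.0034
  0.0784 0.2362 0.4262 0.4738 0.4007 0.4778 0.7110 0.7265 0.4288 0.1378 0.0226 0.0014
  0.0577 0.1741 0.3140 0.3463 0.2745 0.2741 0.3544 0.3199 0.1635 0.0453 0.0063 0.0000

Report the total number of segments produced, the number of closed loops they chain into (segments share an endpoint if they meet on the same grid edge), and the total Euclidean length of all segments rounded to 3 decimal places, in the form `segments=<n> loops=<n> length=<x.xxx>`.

cell (0,5): code 0100 → (0.415,6.000)–(1.000,5.314)
cell (0,6): code 1100 → (0.033,7.000)–(0.415,6.000)
cell (0,7): code 1100 → (0.228,8.000)–(0.033,7.000)
cell (0,8): code 1000 → (1.000,8.679)–(0.228,8.000)
cell (1,2): code 0100 → (1.880,3.000)–(2.000,2.414)
cell (1,3): code 1000 → (2.000,3.547)–(1.880,3.000)
cell (1,4): code 0100 → (1.457,5.000)–(2.000,4.151)
cell (1,5): code 1110 → (1.000,5.314)–(1.457,5.000)
cell (1,8): code 1001 → (2.000,8.741)–(1.000,8.679)
cell (2,1): code 0100 → (2.211,2.000)–(3.000,1.667)
cell (2,2): code 1110 → (2.000,2.414)–(2.211,2.000)
cell (2,3): code 1101 → (2.344,4.000)–(2.000,3.547)
cell (2,4): code 1110 → (2.000,4.151)–(2.344,4.000)
cell (2,8): code 1001 → (3.000,8.226)–(2.000,8.741)
cell (3,1): code 0010 → (3.000,1.667)–(3.563,2.000)
cell (3,2): code 0011 → (3.563,2.000)–(3.869,3.000)
cell (3,3): code 0011 → (3.869,3.000)–(3.299,4.000)
cell (3,4): code 0011 → (3.299,4.000)–(3.564,5.000)
cell (3,5): code 0011 → (3.564,5.000)–(3.976,6.000)
cell (3,6): code 0011 → (3.976,6.000)–(3.894,7.000)
cell (3,7): code 0011 → (3.894,7.000)–(3.248,8.000)
cell (3,8): code 0001 → (3.248,8.000)–(3.000,8.226)
total: 22 segments, chained into 1 closed loop(s), length Σ = 18.628581

segments=22 loops=1 length=18.629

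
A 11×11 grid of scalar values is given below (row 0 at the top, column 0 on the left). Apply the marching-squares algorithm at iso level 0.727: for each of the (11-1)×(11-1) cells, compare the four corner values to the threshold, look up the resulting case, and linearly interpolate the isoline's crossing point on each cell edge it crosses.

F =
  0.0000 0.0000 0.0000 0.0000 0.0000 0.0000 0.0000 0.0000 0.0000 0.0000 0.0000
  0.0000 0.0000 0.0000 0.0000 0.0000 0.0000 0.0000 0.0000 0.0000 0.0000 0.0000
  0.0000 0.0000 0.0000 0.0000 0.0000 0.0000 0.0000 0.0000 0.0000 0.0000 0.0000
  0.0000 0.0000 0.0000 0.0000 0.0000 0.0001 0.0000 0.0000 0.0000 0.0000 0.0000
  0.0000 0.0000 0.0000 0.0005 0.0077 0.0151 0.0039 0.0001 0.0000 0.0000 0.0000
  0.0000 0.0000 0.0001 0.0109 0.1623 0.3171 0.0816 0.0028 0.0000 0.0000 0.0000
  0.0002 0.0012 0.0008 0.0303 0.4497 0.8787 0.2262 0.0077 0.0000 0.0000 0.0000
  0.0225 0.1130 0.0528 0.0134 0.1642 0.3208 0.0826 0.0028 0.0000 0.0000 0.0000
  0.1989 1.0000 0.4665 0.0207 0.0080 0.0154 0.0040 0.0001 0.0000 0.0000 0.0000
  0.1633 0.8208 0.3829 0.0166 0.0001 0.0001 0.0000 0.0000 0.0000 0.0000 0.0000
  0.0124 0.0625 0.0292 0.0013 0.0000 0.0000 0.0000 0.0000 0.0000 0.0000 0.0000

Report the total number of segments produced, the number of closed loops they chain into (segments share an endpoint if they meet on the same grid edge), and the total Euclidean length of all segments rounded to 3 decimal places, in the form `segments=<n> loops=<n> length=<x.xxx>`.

cell (5,4): code 0100 → (5.730,5.000)–(6.000,4.646)
cell (5,5): code 1000 → (6.000,5.232)–(5.730,5.000)
cell (6,4): code 0010 → (6.000,4.646)–(6.272,5.000)
cell (6,5): code 0001 → (6.272,5.000)–(6.000,5.232)
cell (7,0): code 0100 → (7.692,1.000)–(8.000,0.659)
cell (7,1): code 1000 → (8.000,1.512)–(7.692,1.000)
cell (8,0): code 0110 → (8.000,0.659)–(9.000,0.857)
cell (8,1): code 1001 → (9.000,1.214)–(8.000,1.512)
cell (9,0): code 0010 → (9.000,0.857)–(9.124,1.000)
cell (9,1): code 0001 → (9.124,1.000)–(9.000,1.214)
total: 10 segments, chained into 2 closed loop(s), length Σ = 5.160469

segments=10 loops=2 length=5.160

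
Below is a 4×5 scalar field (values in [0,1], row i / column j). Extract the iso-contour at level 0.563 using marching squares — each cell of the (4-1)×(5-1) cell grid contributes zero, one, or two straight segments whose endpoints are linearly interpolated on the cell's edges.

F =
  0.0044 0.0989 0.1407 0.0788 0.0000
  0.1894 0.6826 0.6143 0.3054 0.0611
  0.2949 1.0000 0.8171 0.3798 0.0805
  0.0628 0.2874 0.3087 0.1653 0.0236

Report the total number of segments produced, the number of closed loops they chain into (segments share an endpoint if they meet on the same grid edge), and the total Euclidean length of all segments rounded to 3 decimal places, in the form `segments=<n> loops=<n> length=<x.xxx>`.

cell (0,0): code 0100 → (0.795,1.000)–(1.000,0.758)
cell (0,1): code 1100 → (0.892,2.000)–(0.795,1.000)
cell (0,2): code 1000 → (1.000,2.166)–(0.892,2.000)
cell (1,0): code 0110 → (1.000,0.758)–(2.000,0.380)
cell (1,2): code 1001 → (2.000,2.581)–(1.000,2.166)
cell (2,0): code 0010 → (2.000,0.380)–(2.613,1.000)
cell (2,1): code 0011 → (2.613,1.000)–(2.500,2.000)
cell (2,2): code 0001 → (2.500,2.000)–(2.000,2.581)
total: 8 segments, chained into 1 closed loop(s), length Σ = 6.316641

segments=8 loops=1 length=6.317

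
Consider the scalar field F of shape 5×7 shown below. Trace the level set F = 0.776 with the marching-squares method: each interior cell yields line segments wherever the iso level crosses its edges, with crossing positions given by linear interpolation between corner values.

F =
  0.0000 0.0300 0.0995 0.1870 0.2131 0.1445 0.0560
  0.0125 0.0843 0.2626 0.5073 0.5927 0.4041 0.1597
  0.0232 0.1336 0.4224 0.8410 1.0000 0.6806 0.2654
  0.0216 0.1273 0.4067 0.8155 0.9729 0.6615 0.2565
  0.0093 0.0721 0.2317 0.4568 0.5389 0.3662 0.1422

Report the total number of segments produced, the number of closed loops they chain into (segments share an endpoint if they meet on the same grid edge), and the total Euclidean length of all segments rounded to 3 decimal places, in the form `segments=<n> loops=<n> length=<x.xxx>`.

segments=8 loops=1 length=6.188

cell (1,2): code 0100 → (1.805,3.000)–(2.000,2.845)
cell (1,3): code 1100 → (1.450,4.000)–(1.805,3.000)
cell (1,4): code 1000 → (2.000,4.701)–(1.450,4.000)
cell (2,2): code 0110 → (2.000,2.845)–(3.000,2.903)
cell (2,4): code 1001 → (3.000,4.632)–(2.000,4.701)
cell (3,2): code 0010 → (3.000,2.903)–(3.110,3.000)
cell (3,3): code 0011 → (3.110,3.000)–(3.454,4.000)
cell (3,4): code 0001 → (3.454,4.000)–(3.000,4.632)
total: 8 segments, chained into 1 closed loop(s), length Σ = 6.187745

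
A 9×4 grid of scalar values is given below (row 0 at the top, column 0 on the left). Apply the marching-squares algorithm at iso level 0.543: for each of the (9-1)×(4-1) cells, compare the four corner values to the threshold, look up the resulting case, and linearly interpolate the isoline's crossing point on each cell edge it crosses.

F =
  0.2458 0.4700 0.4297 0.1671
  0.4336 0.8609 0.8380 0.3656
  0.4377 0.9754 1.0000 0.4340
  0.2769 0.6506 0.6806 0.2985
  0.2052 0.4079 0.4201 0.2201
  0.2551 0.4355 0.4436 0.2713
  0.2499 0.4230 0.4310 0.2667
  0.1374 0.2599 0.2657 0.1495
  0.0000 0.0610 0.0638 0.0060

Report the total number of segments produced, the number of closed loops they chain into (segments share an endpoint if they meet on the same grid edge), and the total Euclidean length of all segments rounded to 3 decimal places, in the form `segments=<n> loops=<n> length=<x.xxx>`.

segments=10 loops=1 length=9.472

cell (0,0): code 0100 → (0.187,1.000)–(1.000,0.256)
cell (0,1): code 1100 → (0.277,2.000)–(0.187,1.000)
cell (0,2): code 1000 → (1.000,2.624)–(0.277,2.000)
cell (1,0): code 0110 → (1.000,0.256)–(2.000,0.196)
cell (1,2): code 1001 → (2.000,2.807)–(1.000,2.624)
cell (2,0): code 0110 → (2.000,0.196)–(3.000,0.712)
cell (2,2): code 1001 → (3.000,2.360)–(2.000,2.807)
cell (3,0): code 0010 → (3.000,0.712)–(3.443,1.000)
cell (3,1): code 0011 → (3.443,1.000)–(3.528,2.000)
cell (3,2): code 0001 → (3.528,2.000)–(3.000,2.360)
total: 10 segments, chained into 1 closed loop(s), length Σ = 9.472104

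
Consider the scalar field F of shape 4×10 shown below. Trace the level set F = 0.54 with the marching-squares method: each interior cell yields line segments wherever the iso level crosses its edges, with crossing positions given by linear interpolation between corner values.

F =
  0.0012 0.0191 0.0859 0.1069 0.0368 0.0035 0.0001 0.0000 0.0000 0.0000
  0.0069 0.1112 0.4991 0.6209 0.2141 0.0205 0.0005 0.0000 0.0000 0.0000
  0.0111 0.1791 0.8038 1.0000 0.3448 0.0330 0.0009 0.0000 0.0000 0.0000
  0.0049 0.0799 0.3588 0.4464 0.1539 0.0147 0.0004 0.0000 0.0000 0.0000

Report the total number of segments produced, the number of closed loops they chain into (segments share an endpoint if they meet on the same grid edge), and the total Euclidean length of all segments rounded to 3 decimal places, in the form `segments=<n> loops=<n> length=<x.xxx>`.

segments=8 loops=1 length=6.224

cell (0,2): code 0100 → (0.843,3.000)–(1.000,2.336)
cell (0,3): code 1000 → (1.000,3.199)–(0.843,3.000)
cell (1,1): code 0100 → (1.134,2.000)–(2.000,1.578)
cell (1,2): code 1110 → (1.000,2.336)–(1.134,2.000)
cell (1,3): code 1001 → (2.000,3.702)–(1.000,3.199)
cell (2,1): code 0010 → (2.000,1.578)–(2.593,2.000)
cell (2,2): code 0011 → (2.593,2.000)–(2.831,3.000)
cell (2,3): code 0001 → (2.831,3.000)–(2.000,3.702)
total: 8 segments, chained into 1 closed loop(s), length Σ = 6.224194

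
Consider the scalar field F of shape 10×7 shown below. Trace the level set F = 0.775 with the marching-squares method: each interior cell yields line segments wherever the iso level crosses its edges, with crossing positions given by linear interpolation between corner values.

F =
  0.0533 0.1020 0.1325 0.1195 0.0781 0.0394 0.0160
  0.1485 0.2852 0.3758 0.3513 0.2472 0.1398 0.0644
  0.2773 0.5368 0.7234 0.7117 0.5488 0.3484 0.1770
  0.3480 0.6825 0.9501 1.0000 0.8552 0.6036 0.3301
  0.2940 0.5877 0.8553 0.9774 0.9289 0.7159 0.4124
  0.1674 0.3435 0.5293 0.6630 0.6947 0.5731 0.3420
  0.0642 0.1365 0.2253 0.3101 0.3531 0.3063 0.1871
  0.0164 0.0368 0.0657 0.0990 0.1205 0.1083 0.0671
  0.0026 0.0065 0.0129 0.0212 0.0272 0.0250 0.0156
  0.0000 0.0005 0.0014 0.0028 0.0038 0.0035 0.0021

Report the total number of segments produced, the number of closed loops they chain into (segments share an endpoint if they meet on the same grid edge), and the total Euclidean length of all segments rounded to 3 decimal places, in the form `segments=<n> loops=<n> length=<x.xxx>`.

segments=10 loops=1 length=9.132

cell (2,1): code 0100 → (2.228,2.000)–(3.000,1.346)
cell (2,2): code 1100 → (2.220,3.000)–(2.228,2.000)
cell (2,3): code 1100 → (2.738,4.000)–(2.220,3.000)
cell (2,4): code 1000 → (3.000,4.319)–(2.738,4.000)
cell (3,1): code 0110 → (3.000,1.346)–(4.000,1.700)
cell (3,4): code 1001 → (4.000,4.723)–(3.000,4.319)
cell (4,1): code 0010 → (4.000,1.700)–(4.246,2.000)
cell (4,2): code 0011 → (4.246,2.000)–(4.644,3.000)
cell (4,3): code 0011 → (4.644,3.000)–(4.657,4.000)
cell (4,4): code 0001 → (4.657,4.000)–(4.000,4.723)
total: 10 segments, chained into 1 closed loop(s), length Σ = 9.131701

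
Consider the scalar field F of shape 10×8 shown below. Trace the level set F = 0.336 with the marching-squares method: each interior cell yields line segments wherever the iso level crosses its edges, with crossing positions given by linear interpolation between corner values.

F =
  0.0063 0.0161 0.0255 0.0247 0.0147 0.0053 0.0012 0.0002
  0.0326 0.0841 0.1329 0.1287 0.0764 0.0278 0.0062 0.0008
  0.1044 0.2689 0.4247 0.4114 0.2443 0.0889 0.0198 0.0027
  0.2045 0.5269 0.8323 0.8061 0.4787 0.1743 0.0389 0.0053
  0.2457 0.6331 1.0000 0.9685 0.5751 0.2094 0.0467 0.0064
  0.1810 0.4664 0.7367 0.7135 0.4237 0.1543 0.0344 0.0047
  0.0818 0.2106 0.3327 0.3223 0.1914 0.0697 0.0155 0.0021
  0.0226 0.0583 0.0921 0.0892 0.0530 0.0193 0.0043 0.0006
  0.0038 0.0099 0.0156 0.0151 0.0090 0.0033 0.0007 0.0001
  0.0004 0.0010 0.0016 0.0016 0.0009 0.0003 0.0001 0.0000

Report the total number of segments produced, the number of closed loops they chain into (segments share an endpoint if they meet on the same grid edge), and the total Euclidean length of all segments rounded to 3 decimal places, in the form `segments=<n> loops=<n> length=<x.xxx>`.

cell (1,1): code 0100 → (1.696,2.000)–(2.000,1.431)
cell (1,2): code 1100 → (1.733,3.000)–(1.696,2.000)
cell (1,3): code 1000 → (2.000,3.451)–(1.733,3.000)
cell (2,0): code 0100 → (2.260,1.000)–(3.000,0.408)
cell (2,1): code 1110 → (2.000,1.431)–(2.260,1.000)
cell (2,3): code 1101 → (2.391,4.000)–(2.000,3.451)
cell (2,4): code 1000 → (3.000,4.469)–(2.391,4.000)
cell (3,0): code 0110 → (3.000,0.408)–(4.000,0.233)
cell (3,4): code 1001 → (4.000,4.654)–(3.000,4.469)
cell (4,0): code 0110 → (4.000,0.233)–(5.000,0.543)
cell (4,4): code 1001 → (5.000,4.326)–(4.000,4.654)
cell (5,0): code 0010 → (5.000,0.543)–(5.510,1.000)
cell (5,1): code 0011 → (5.510,1.000)–(5.992,2.000)
cell (5,2): code 0011 → (5.992,2.000)–(5.965,3.000)
cell (5,3): code 0011 → (5.965,3.000)–(5.378,4.000)
cell (5,4): code 0001 → (5.378,4.000)–(5.000,4.326)
total: 16 segments, chained into 1 closed loop(s), length Σ = 13.648267

segments=16 loops=1 length=13.648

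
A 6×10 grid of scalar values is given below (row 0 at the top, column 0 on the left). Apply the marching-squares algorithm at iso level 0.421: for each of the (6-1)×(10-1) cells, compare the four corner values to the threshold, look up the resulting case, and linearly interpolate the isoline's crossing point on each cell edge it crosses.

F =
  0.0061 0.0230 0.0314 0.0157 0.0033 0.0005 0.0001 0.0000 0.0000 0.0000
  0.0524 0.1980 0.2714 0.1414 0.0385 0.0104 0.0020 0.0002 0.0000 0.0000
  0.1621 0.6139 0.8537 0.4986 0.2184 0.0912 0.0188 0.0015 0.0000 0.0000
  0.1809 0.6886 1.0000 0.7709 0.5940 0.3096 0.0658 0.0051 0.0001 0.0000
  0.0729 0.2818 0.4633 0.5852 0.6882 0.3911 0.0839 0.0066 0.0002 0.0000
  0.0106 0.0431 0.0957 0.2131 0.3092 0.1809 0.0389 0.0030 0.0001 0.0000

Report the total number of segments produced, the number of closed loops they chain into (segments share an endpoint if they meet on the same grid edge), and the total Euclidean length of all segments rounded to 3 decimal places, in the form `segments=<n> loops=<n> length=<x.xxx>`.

cell (1,0): code 0100 → (1.536,1.000)–(2.000,0.573)
cell (1,1): code 1100 → (1.257,2.000)–(1.536,1.000)
cell (1,2): code 1100 → (1.783,3.000)–(1.257,2.000)
cell (1,3): code 1000 → (2.000,3.277)–(1.783,3.000)
cell (2,0): code 0110 → (2.000,0.573)–(3.000,0.473)
cell (2,3): code 1101 → (2.539,4.000)–(2.000,3.277)
cell (2,4): code 1000 → (3.000,4.608)–(2.539,4.000)
cell (3,0): code 0010 → (3.000,0.473)–(3.658,1.000)
cell (3,1): code 0111 → (3.658,1.000)–(4.000,1.767)
cell (3,4): code 1001 → (4.000,4.899)–(3.000,4.608)
cell (4,1): code 0010 → (4.000,1.767)–(4.115,2.000)
cell (4,2): code 0011 → (4.115,2.000)–(4.441,3.000)
cell (4,3): code 0011 → (4.441,3.000)–(4.705,4.000)
cell (4,4): code 0001 → (4.705,4.000)–(4.000,4.899)
total: 14 segments, chained into 1 closed loop(s), length Σ = 12.033559

segments=14 loops=1 length=12.034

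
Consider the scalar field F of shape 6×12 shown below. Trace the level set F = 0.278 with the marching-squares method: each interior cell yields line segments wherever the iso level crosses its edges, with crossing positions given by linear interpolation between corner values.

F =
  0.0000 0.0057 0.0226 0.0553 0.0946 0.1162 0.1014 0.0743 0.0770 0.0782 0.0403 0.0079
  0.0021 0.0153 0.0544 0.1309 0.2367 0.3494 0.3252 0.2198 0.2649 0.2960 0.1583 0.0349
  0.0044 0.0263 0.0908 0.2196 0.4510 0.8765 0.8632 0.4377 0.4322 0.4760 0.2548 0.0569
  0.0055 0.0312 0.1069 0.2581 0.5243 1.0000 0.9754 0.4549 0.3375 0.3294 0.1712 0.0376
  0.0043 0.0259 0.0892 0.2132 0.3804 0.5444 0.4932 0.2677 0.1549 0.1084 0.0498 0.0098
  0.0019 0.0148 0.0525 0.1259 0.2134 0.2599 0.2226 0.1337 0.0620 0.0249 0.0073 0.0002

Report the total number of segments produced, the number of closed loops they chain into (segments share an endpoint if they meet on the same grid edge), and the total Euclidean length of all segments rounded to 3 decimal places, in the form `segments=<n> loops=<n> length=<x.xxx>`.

segments=22 loops=1 length=17.811

cell (0,4): code 0100 → (0.694,5.000)–(1.000,4.366)
cell (0,5): code 1100 → (0.789,6.000)–(0.694,5.000)
cell (0,6): code 1000 → (1.000,6.448)–(0.789,6.000)
cell (0,8): code 0100 → (0.917,9.000)–(1.000,8.421)
cell (0,9): code 1000 → (1.000,9.131)–(0.917,9.000)
cell (1,3): code 0100 → (1.193,4.000)–(2.000,3.252)
cell (1,4): code 1110 → (1.000,4.366)–(1.193,4.000)
cell (1,6): code 1101 → (1.267,7.000)–(1.000,6.448)
cell (1,7): code 1100 → (1.078,8.000)–(1.267,7.000)
cell (1,8): code 1110 → (1.000,8.421)–(1.078,8.000)
cell (1,9): code 1001 → (2.000,9.895)–(1.000,9.131)
cell (2,3): code 0110 → (2.000,3.252)–(3.000,3.075)
cell (2,9): code 1001 → (3.000,9.325)–(2.000,9.895)
cell (3,3): code 0110 → (3.000,3.075)–(4.000,3.388)
cell (3,6): code 1011 → (4.000,6.954)–(3.945,7.000)
cell (3,7): code 0011 → (3.945,7.000)–(3.326,8.000)
cell (3,8): code 0011 → (3.326,8.000)–(3.233,9.000)
cell (3,9): code 0001 → (3.233,9.000)–(3.000,9.325)
cell (4,3): code 0010 → (4.000,3.388)–(4.613,4.000)
cell (4,4): code 0011 → (4.613,4.000)–(4.936,5.000)
cell (4,5): code 0011 → (4.936,5.000)–(4.795,6.000)
cell (4,6): code 0001 → (4.795,6.000)–(4.000,6.954)
total: 22 segments, chained into 1 closed loop(s), length Σ = 17.810872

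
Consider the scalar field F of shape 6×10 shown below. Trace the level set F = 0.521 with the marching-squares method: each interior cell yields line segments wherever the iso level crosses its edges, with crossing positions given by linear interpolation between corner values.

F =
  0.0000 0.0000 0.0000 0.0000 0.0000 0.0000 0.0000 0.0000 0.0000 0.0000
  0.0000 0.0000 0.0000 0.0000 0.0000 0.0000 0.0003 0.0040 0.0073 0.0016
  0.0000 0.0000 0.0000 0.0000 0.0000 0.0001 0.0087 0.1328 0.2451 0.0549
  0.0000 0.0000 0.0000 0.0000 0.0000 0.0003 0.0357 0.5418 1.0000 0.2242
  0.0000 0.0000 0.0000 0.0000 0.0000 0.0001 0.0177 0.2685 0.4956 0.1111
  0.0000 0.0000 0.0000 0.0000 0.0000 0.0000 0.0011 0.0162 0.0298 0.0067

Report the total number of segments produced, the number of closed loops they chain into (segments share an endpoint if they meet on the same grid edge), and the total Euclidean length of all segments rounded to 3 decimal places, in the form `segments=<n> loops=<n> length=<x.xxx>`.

cell (2,6): code 0100 → (2.949,7.000)–(3.000,6.959)
cell (2,7): code 1100 → (2.365,8.000)–(2.949,7.000)
cell (2,8): code 1000 → (3.000,8.617)–(2.365,8.000)
cell (3,6): code 0010 → (3.000,6.959)–(3.076,7.000)
cell (3,7): code 0011 → (3.076,7.000)–(3.950,8.000)
cell (3,8): code 0001 → (3.950,8.000)–(3.000,8.617)
total: 6 segments, chained into 1 closed loop(s), length Σ = 4.655614

segments=6 loops=1 length=4.656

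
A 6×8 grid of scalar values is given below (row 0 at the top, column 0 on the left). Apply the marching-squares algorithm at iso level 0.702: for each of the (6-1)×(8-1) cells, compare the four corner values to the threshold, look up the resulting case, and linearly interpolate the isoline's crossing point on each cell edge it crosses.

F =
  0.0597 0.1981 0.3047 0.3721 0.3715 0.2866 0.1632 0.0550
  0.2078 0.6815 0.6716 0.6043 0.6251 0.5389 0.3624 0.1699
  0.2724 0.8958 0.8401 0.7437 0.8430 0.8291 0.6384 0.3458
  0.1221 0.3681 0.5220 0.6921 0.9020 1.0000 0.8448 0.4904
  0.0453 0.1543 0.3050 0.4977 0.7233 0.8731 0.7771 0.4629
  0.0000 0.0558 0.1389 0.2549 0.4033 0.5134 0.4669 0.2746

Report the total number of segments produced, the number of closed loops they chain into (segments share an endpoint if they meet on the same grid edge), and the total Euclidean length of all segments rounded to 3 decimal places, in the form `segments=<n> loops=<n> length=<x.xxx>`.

cell (1,0): code 0100 → (1.096,1.000)–(2.000,0.689)
cell (1,1): code 1100 → (1.180,2.000)–(1.096,1.000)
cell (1,2): code 1100 → (1.701,3.000)–(1.180,2.000)
cell (1,3): code 1100 → (1.353,4.000)–(1.701,3.000)
cell (1,4): code 1100 → (1.562,5.000)–(1.353,4.000)
cell (1,5): code 1000 → (2.000,5.666)–(1.562,5.000)
cell (2,0): code 0010 → (2.000,0.689)–(2.367,1.000)
cell (2,1): code 0011 → (2.367,1.000)–(2.434,2.000)
cell (2,2): code 0011 → (2.434,2.000)–(2.808,3.000)
cell (2,3): code 0111 → (2.808,3.000)–(3.000,3.047)
cell (2,5): code 1101 → (2.308,6.000)–(2.000,5.666)
cell (2,6): code 1000 → (3.000,6.403)–(2.308,6.000)
cell (3,3): code 0110 → (3.000,3.047)–(4.000,3.906)
cell (3,6): code 1001 → (4.000,6.239)–(3.000,6.403)
cell (4,3): code 0010 → (4.000,3.906)–(4.067,4.000)
cell (4,4): code 0011 → (4.067,4.000)–(4.476,5.000)
cell (4,5): code 0011 → (4.476,5.000)–(4.242,6.000)
cell (4,6): code 0001 → (4.242,6.000)–(4.000,6.239)
total: 18 segments, chained into 1 closed loop(s), length Σ = 14.862825

segments=18 loops=1 length=14.863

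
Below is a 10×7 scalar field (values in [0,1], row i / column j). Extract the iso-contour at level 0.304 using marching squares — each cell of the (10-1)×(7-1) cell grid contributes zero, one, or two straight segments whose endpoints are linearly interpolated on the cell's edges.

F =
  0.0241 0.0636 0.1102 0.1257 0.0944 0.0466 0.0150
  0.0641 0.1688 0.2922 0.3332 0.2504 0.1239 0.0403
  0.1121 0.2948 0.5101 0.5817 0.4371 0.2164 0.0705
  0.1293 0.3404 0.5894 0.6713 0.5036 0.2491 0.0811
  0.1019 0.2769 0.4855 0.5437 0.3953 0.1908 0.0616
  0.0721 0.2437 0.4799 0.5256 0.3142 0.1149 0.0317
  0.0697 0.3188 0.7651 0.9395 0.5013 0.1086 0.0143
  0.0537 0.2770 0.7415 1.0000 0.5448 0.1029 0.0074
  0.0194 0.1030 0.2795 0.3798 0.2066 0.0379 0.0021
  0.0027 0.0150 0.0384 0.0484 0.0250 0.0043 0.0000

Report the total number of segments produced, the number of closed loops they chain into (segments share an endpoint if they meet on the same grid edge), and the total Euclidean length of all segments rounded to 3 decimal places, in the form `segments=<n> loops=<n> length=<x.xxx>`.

segments=26 loops=1 length=19.160

cell (0,2): code 0100 → (0.859,3.000)–(1.000,2.288)
cell (0,3): code 1000 → (1.000,3.353)–(0.859,3.000)
cell (1,1): code 0100 → (1.054,2.000)–(2.000,1.043)
cell (1,2): code 1110 → (1.000,2.288)–(1.054,2.000)
cell (1,3): code 1101 → (1.287,4.000)–(1.000,3.353)
cell (1,4): code 1000 → (2.000,4.603)–(1.287,4.000)
cell (2,0): code 0100 → (2.202,1.000)–(3.000,0.828)
cell (2,1): code 1110 → (2.000,1.043)–(2.202,1.000)
cell (2,4): code 1001 → (3.000,4.784)–(2.000,4.603)
cell (3,0): code 0010 → (3.000,0.828)–(3.573,1.000)
cell (3,1): code 0111 → (3.573,1.000)–(4.000,1.130)
cell (3,4): code 1001 → (4.000,4.446)–(3.000,4.784)
cell (4,1): code 0110 → (4.000,1.130)–(5.000,1.255)
cell (4,4): code 1001 → (5.000,4.051)–(4.000,4.446)
cell (5,0): code 0100 → (5.803,1.000)–(6.000,0.941)
cell (5,1): code 1110 → (5.000,1.255)–(5.803,1.000)
cell (5,4): code 1001 → (6.000,4.502)–(5.000,4.051)
cell (6,0): code 0010 → (6.000,0.941)–(6.354,1.000)
cell (6,1): code 0111 → (6.354,1.000)–(7.000,1.058)
cell (6,4): code 1001 → (7.000,4.545)–(6.000,4.502)
cell (7,1): code 0010 → (7.000,1.058)–(7.947,2.000)
cell (7,2): code 0111 → (7.947,2.000)–(8.000,2.244)
cell (7,3): code 1011 → (8.000,3.438)–(7.712,4.000)
cell (7,4): code 0001 → (7.712,4.000)–(7.000,4.545)
cell (8,2): code 0010 → (8.000,2.244)–(8.229,3.000)
cell (8,3): code 0001 → (8.229,3.000)–(8.000,3.438)
total: 26 segments, chained into 1 closed loop(s), length Σ = 19.160004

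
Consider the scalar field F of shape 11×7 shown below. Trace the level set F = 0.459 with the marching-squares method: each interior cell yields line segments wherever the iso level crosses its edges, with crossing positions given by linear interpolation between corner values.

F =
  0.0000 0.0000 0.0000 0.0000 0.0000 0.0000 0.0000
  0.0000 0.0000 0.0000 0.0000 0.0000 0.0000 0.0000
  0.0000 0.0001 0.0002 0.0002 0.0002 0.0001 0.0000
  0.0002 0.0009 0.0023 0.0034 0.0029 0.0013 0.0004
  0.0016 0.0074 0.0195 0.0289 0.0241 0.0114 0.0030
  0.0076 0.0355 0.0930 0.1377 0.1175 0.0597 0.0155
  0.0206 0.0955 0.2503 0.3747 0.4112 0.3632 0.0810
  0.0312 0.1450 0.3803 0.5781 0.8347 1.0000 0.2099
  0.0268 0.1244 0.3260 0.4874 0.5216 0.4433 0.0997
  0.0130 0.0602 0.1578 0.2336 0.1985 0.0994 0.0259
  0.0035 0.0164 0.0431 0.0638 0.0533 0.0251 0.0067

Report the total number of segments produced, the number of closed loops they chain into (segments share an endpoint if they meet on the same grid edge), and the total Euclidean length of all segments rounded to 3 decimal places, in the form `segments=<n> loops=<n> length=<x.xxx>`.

segments=10 loops=1 length=8.489

cell (6,2): code 0100 → (6.414,3.000)–(7.000,2.398)
cell (6,3): code 1100 → (6.113,4.000)–(6.414,3.000)
cell (6,4): code 1100 → (6.150,5.000)–(6.113,4.000)
cell (6,5): code 1000 → (7.000,5.685)–(6.150,5.000)
cell (7,2): code 0110 → (7.000,2.398)–(8.000,2.824)
cell (7,4): code 1011 → (8.000,4.799)–(7.972,5.000)
cell (7,5): code 0001 → (7.972,5.000)–(7.000,5.685)
cell (8,2): code 0010 → (8.000,2.824)–(8.112,3.000)
cell (8,3): code 0011 → (8.112,3.000)–(8.194,4.000)
cell (8,4): code 0001 → (8.194,4.000)–(8.000,4.799)
total: 10 segments, chained into 1 closed loop(s), length Σ = 8.489033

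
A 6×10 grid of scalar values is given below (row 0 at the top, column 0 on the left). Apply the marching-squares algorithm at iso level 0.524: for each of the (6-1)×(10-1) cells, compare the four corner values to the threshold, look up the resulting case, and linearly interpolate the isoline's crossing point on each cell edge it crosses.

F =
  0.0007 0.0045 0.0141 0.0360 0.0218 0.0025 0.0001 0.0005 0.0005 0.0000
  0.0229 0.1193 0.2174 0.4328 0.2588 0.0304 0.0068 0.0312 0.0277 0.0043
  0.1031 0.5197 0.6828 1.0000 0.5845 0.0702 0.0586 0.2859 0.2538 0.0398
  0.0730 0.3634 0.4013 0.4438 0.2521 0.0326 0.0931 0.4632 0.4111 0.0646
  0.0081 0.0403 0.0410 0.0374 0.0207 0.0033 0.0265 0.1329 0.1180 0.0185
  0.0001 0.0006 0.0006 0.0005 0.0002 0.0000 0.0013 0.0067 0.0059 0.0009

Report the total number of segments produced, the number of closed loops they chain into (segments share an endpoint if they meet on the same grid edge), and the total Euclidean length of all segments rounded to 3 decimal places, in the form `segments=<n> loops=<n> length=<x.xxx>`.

segments=8 loops=1 length=7.153

cell (1,1): code 0100 → (1.659,2.000)–(2.000,1.026)
cell (1,2): code 1100 → (1.161,3.000)–(1.659,2.000)
cell (1,3): code 1100 → (1.814,4.000)–(1.161,3.000)
cell (1,4): code 1000 → (2.000,4.118)–(1.814,4.000)
cell (2,1): code 0010 → (2.000,1.026)–(2.564,2.000)
cell (2,2): code 0011 → (2.564,2.000)–(2.856,3.000)
cell (2,3): code 0011 → (2.856,3.000)–(2.182,4.000)
cell (2,4): code 0001 → (2.182,4.000)–(2.000,4.118)
total: 8 segments, chained into 1 closed loop(s), length Σ = 7.152740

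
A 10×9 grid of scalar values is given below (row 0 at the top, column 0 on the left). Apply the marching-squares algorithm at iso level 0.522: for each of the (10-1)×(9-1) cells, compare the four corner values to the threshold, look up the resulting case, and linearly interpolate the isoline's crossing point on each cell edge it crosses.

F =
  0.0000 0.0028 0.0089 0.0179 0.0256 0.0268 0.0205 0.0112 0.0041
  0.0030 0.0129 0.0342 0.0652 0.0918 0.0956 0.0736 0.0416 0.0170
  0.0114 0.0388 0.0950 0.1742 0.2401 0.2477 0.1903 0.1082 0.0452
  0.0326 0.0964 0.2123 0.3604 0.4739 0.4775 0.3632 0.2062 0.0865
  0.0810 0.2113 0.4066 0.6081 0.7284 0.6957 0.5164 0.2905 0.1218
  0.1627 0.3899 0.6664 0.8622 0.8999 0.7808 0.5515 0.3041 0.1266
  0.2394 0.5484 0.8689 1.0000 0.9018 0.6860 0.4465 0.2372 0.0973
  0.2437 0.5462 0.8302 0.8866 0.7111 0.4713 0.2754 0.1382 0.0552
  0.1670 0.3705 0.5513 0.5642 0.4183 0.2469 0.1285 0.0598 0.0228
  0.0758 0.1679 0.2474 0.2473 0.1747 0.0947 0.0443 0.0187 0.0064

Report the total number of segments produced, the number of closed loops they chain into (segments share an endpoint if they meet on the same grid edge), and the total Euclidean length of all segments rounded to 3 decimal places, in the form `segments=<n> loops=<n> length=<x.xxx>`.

segments=22 loops=1 length=15.670

cell (3,2): code 0100 → (3.652,3.000)–(4.000,2.573)
cell (3,3): code 1100 → (3.189,4.000)–(3.652,3.000)
cell (3,4): code 1100 → (3.204,5.000)–(3.189,4.000)
cell (3,5): code 1000 → (4.000,5.969)–(3.204,5.000)
cell (4,1): code 0100 → (4.444,2.000)–(5.000,1.478)
cell (4,2): code 1110 → (4.000,2.573)–(4.444,2.000)
cell (4,5): code 1101 → (4.160,6.000)–(4.000,5.969)
cell (4,6): code 1000 → (5.000,6.119)–(4.160,6.000)
cell (5,0): code 0100 → (5.833,1.000)–(6.000,0.915)
cell (5,1): code 1110 → (5.000,1.478)–(5.833,1.000)
cell (5,5): code 1011 → (6.000,5.685)–(5.281,6.000)
cell (5,6): code 0001 → (5.281,6.000)–(5.000,6.119)
cell (6,0): code 0110 → (6.000,0.915)–(7.000,0.920)
cell (6,4): code 1011 → (7.000,4.789)–(6.764,5.000)
cell (6,5): code 0001 → (6.764,5.000)–(6.000,5.685)
cell (7,0): code 0010 → (7.000,0.920)–(7.138,1.000)
cell (7,1): code 0111 → (7.138,1.000)–(8.000,1.838)
cell (7,3): code 1011 → (8.000,3.289)–(7.646,4.000)
cell (7,4): code 0001 → (7.646,4.000)–(7.000,4.789)
cell (8,1): code 0010 → (8.000,1.838)–(8.096,2.000)
cell (8,2): code 0011 → (8.096,2.000)–(8.133,3.000)
cell (8,3): code 0001 → (8.133,3.000)–(8.000,3.289)
total: 22 segments, chained into 1 closed loop(s), length Σ = 15.669567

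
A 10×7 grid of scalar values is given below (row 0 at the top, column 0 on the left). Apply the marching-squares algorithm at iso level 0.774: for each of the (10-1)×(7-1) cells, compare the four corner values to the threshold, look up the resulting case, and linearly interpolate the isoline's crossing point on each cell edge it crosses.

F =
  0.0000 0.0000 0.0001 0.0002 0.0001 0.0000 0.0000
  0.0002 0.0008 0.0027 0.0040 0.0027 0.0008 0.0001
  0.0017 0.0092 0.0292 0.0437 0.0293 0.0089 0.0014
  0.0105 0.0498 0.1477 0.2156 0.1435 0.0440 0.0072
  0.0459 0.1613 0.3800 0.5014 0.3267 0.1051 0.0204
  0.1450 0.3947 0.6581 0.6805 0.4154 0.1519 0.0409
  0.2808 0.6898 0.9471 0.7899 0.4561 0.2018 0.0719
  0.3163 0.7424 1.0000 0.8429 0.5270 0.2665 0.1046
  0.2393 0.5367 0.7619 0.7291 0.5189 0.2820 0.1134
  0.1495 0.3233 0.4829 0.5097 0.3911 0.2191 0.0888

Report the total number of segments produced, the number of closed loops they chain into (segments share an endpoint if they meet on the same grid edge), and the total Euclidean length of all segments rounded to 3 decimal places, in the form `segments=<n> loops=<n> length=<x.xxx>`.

cell (5,1): code 0100 → (5.401,2.000)–(6.000,1.327)
cell (5,2): code 1100 → (5.855,3.000)–(5.401,2.000)
cell (5,3): code 1000 → (6.000,3.048)–(5.855,3.000)
cell (6,1): code 0110 → (6.000,1.327)–(7.000,1.123)
cell (6,3): code 1001 → (7.000,3.218)–(6.000,3.048)
cell (7,1): code 0010 → (7.000,1.123)–(7.949,2.000)
cell (7,2): code 0011 → (7.949,2.000)–(7.605,3.000)
cell (7,3): code 0001 → (7.605,3.000)–(7.000,3.218)
total: 8 segments, chained into 1 closed loop(s), length Σ = 7.180412

segments=8 loops=1 length=7.180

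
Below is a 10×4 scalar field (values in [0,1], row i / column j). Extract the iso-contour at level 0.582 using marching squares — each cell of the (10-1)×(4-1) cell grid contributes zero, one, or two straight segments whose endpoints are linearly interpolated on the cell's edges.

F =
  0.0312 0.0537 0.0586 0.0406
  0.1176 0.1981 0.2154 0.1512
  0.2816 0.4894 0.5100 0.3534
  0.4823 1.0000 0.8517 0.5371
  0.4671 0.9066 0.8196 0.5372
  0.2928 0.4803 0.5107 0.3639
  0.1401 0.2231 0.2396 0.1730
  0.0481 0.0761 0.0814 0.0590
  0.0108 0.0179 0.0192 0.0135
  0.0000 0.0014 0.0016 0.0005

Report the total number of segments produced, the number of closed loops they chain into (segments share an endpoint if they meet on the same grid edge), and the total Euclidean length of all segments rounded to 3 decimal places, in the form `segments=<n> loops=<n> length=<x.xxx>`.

segments=8 loops=1 length=8.519

cell (2,0): code 0100 → (2.181,1.000)–(3.000,0.193)
cell (2,1): code 1100 → (2.211,2.000)–(2.181,1.000)
cell (2,2): code 1000 → (3.000,2.857)–(2.211,2.000)
cell (3,0): code 0110 → (3.000,0.193)–(4.000,0.261)
cell (3,2): code 1001 → (4.000,2.841)–(3.000,2.857)
cell (4,0): code 0010 → (4.000,0.261)–(4.761,1.000)
cell (4,1): code 0011 → (4.761,1.000)–(4.769,2.000)
cell (4,2): code 0001 → (4.769,2.000)–(4.000,2.841)
total: 8 segments, chained into 1 closed loop(s), length Σ = 8.518826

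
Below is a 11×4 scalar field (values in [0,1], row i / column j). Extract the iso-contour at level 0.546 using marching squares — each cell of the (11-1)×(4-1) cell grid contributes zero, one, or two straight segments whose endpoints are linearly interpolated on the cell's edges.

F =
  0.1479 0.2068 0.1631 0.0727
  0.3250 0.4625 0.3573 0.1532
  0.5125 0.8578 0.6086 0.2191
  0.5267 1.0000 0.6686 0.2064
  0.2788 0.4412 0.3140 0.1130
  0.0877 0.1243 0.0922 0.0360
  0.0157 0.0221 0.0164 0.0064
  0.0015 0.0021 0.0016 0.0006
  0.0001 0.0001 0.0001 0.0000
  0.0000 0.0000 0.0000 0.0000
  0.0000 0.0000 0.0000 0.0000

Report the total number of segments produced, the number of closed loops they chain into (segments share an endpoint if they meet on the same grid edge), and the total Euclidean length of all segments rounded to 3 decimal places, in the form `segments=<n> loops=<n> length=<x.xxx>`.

segments=8 loops=1 length=7.435

cell (1,0): code 0100 → (1.211,1.000)–(2.000,0.097)
cell (1,1): code 1100 → (1.751,2.000)–(1.211,1.000)
cell (1,2): code 1000 → (2.000,2.161)–(1.751,2.000)
cell (2,0): code 0110 → (2.000,0.097)–(3.000,0.041)
cell (2,2): code 1001 → (3.000,2.265)–(2.000,2.161)
cell (3,0): code 0010 → (3.000,0.041)–(3.812,1.000)
cell (3,1): code 0011 → (3.812,1.000)–(3.346,2.000)
cell (3,2): code 0001 → (3.346,2.000)–(3.000,2.265)
total: 8 segments, chained into 1 closed loop(s), length Σ = 7.435156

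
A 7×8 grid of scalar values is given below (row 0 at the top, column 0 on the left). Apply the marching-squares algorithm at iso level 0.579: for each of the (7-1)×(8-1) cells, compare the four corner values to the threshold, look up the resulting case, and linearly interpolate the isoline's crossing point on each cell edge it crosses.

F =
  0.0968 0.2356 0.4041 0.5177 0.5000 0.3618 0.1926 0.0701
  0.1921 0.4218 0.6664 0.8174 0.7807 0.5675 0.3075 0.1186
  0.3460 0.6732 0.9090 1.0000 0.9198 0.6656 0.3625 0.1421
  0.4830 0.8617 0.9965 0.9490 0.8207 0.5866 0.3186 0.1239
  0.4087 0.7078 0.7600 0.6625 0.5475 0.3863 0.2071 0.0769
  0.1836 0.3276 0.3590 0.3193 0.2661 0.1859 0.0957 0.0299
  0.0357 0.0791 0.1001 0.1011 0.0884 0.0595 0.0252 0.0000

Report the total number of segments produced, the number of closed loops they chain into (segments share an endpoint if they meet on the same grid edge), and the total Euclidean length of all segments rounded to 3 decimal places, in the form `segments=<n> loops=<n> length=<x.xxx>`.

segments=18 loops=1 length=14.385

cell (0,1): code 0100 → (0.667,2.000)–(1.000,1.643)
cell (0,2): code 1100 → (0.205,3.000)–(0.667,2.000)
cell (0,3): code 1100 → (0.281,4.000)–(0.205,3.000)
cell (0,4): code 1000 → (1.000,4.946)–(0.281,4.000)
cell (1,0): code 0100 → (1.625,1.000)–(2.000,0.712)
cell (1,1): code 1110 → (1.000,1.643)–(1.625,1.000)
cell (1,4): code 1101 → (1.117,5.000)–(1.000,4.946)
cell (1,5): code 1000 → (2.000,5.286)–(1.117,5.000)
cell (2,0): code 0110 → (2.000,0.712)–(3.000,0.253)
cell (2,5): code 1001 → (3.000,5.028)–(2.000,5.286)
cell (3,0): code 0110 → (3.000,0.253)–(4.000,0.569)
cell (3,3): code 1011 → (4.000,3.726)–(3.885,4.000)
cell (3,4): code 0011 → (3.885,4.000)–(3.038,5.000)
cell (3,5): code 0001 → (3.038,5.000)–(3.000,5.028)
cell (4,0): code 0010 → (4.000,0.569)–(4.339,1.000)
cell (4,1): code 0011 → (4.339,1.000)–(4.451,2.000)
cell (4,2): code 0011 → (4.451,2.000)–(4.243,3.000)
cell (4,3): code 0001 → (4.243,3.000)–(4.000,3.726)
total: 18 segments, chained into 1 closed loop(s), length Σ = 14.385061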